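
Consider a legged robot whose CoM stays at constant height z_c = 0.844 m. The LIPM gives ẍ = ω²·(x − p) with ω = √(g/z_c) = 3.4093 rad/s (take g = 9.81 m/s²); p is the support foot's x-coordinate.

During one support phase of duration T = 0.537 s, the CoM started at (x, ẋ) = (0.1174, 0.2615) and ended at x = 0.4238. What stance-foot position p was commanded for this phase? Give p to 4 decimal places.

ωT = 3.4093·0.537 = 1.830794; cosh(ωT) = 3.199563, sinh(ωT) = 3.039276
x(T) = p + (x₀−p)·cosh(ωT) + (ẋ₀/ω)·sinh(ωT) ⇒ p·(1 − cosh) = x(T) − x₀·cosh − (ẋ₀/ω)·sinh
numerator   = 0.4238 − (0.1174)·3.199563 − (0.2615/3.4093)·3.039276 = -0.184947
denominator = 1 − 3.199563 = -2.199563
p = -0.184947 / -2.199563 = 0.0841

p = 0.0841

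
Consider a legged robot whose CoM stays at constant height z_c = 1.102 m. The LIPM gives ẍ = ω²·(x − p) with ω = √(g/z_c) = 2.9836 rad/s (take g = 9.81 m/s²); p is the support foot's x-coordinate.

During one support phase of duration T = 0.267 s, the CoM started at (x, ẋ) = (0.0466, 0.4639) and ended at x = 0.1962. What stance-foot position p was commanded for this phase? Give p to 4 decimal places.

p = 0.0101

ωT = 2.9836·0.267 = 0.796621; cosh(ωT) = 1.334442, sinh(ωT) = 0.883592
x(T) = p + (x₀−p)·cosh(ωT) + (ẋ₀/ω)·sinh(ωT) ⇒ p·(1 − cosh) = x(T) − x₀·cosh − (ẋ₀/ω)·sinh
numerator   = 0.1962 − (0.0466)·1.334442 − (0.4639/2.9836)·0.883592 = -0.003369
denominator = 1 − 1.334442 = -0.334442
p = -0.003369 / -0.334442 = 0.0101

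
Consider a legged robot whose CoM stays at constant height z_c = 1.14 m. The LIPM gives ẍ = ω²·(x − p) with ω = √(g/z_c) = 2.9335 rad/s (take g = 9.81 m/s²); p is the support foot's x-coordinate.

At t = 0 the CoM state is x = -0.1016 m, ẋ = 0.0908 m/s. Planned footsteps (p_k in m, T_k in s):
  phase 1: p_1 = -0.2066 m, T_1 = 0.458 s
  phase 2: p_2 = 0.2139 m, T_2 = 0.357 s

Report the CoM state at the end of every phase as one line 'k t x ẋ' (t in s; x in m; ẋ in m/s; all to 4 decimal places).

phase 1: p=-0.2066, T=0.458, ωT=1.343543, cosh=2.046759, sinh=1.785839; start (x,ẋ)=(-0.101600, 0.090800) → end (x,ẋ)=(0.063586, 0.735916)
phase 2: p=0.2139, T=0.357, ωT=1.047260, cosh=1.600364, sinh=1.249466; start (x,ẋ)=(0.063586, 0.735916) → end (x,ẋ)=(0.286792, 0.626787)

1 0.4580 0.0636 0.7359
2 0.8150 0.2868 0.6268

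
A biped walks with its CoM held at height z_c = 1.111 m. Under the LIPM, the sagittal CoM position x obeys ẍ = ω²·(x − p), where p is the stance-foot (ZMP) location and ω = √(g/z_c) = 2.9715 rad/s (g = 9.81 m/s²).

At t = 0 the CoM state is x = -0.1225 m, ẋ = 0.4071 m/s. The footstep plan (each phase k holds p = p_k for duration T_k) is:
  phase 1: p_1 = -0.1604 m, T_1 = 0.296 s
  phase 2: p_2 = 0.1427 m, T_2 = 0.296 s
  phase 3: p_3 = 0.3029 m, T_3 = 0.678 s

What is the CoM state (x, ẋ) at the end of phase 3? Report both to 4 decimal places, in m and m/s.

x = 0.7517, ẋ = 1.4537

phase 1: p=-0.1604, T=0.296, ωT=0.879564, cosh=1.412406, sinh=0.997442; start (x,ẋ)=(-0.122500, 0.407100) → end (x,ẋ)=(0.029781, 0.687322)
phase 2: p=0.1427, T=0.296, ωT=0.879564, cosh=1.412406, sinh=0.997442; start (x,ẋ)=(0.029781, 0.687322) → end (x,ẋ)=(0.213926, 0.636099)
phase 3: p=0.3029, T=0.678, ωT=2.014677, cosh=3.815834, sinh=3.682471; start (x,ẋ)=(0.213926, 0.636099) → end (x,ẋ)=(0.751685, 1.453656)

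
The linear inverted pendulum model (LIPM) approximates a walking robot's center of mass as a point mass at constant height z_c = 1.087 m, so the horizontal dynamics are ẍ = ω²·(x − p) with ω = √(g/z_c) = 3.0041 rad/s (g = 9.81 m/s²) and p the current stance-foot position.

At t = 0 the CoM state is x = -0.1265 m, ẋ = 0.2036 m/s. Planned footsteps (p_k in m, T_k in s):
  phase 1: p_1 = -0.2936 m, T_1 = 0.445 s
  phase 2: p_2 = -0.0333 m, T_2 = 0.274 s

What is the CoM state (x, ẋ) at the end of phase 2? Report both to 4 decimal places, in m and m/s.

phase 1: p=-0.2936, T=0.445, ωT=1.336825, cosh=2.034807, sinh=1.772128; start (x,ẋ)=(-0.126500, 0.203600) → end (x,ẋ)=(0.166521, 1.303869)
phase 2: p=-0.0333, T=0.274, ωT=0.823123, cosh=1.358330, sinh=0.919272; start (x,ẋ)=(0.166521, 1.303869) → end (x,ẋ)=(0.637114, 2.322906)

x = 0.6371, ẋ = 2.3229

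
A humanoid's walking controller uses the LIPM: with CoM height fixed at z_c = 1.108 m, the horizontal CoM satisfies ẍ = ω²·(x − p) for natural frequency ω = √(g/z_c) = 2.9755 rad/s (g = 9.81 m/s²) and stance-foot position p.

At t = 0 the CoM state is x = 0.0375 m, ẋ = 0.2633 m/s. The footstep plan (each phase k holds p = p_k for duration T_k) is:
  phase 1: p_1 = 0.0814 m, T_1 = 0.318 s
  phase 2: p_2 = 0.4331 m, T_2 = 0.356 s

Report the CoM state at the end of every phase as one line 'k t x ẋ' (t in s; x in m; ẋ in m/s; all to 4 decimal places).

phase 1: p=0.0814, T=0.318, ωT=0.946209, cosh=1.482068, sinh=1.093858; start (x,ẋ)=(0.037500, 0.263300) → end (x,ẋ)=(0.113132, 0.247344)
phase 2: p=0.4331, T=0.356, ωT=1.059278, cosh=1.615497, sinh=1.268791; start (x,ẋ)=(0.113132, 0.247344) → end (x,ẋ)=(0.021663, -0.808388)

1 0.3180 0.1131 0.2473
2 0.6740 0.0217 -0.8084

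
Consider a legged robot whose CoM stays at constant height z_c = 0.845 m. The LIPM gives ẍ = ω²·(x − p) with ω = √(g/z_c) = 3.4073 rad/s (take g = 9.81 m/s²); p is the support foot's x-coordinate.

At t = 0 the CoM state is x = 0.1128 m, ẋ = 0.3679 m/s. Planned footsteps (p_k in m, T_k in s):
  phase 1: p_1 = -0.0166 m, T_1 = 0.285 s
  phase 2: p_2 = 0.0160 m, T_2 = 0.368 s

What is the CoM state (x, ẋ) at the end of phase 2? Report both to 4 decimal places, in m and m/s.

phase 1: p=-0.0166, T=0.285, ωT=0.971081, cosh=1.509735, sinh=1.131061; start (x,ẋ)=(0.112800, 0.367900) → end (x,ẋ)=(0.300885, 1.054122)
phase 2: p=0.0160, T=0.368, ωT=1.253886, cosh=1.894664, sinh=1.609270; start (x,ẋ)=(0.300885, 1.054122) → end (x,ẋ)=(1.053624, 3.559307)

x = 1.0536, ẋ = 3.5593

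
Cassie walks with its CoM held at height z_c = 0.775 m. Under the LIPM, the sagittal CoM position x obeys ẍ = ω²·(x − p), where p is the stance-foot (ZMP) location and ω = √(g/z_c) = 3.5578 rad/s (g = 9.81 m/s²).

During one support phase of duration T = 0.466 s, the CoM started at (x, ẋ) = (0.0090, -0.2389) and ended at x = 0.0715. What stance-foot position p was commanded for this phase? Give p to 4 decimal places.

ωT = 3.5578·0.466 = 1.657935; cosh(ωT) = 2.719496, sinh(ωT) = 2.528964
x(T) = p + (x₀−p)·cosh(ωT) + (ẋ₀/ω)·sinh(ωT) ⇒ p·(1 − cosh) = x(T) − x₀·cosh − (ẋ₀/ω)·sinh
numerator   = 0.0715 − (0.0090)·2.719496 − (-0.2389/3.5578)·2.528964 = 0.216840
denominator = 1 − 2.719496 = -1.719496
p = 0.216840 / -1.719496 = -0.1261

p = -0.1261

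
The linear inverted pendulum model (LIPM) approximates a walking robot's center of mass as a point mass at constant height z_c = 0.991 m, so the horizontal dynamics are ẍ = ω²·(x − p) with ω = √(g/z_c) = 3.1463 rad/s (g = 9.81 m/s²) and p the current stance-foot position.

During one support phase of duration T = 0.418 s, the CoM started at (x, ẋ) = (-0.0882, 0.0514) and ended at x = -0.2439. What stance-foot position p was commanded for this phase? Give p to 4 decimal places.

ωT = 3.1463·0.418 = 1.315153; cosh(ωT) = 1.996878, sinh(ωT) = 1.728445
x(T) = p + (x₀−p)·cosh(ωT) + (ẋ₀/ω)·sinh(ωT) ⇒ p·(1 − cosh) = x(T) − x₀·cosh − (ẋ₀/ω)·sinh
numerator   = -0.2439 − (-0.0882)·1.996878 − (0.0514/3.1463)·1.728445 = -0.096012
denominator = 1 − 1.996878 = -0.996878
p = -0.096012 / -0.996878 = 0.0963

p = 0.0963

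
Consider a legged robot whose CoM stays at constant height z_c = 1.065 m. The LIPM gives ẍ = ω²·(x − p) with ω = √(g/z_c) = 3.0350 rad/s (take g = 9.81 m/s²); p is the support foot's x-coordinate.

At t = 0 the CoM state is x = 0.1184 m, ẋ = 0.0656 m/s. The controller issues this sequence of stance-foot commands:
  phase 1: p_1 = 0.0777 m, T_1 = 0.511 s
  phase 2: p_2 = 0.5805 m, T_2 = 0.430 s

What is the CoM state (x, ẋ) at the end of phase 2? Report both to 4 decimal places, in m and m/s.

x = 0.1276, ẋ = -0.9641

phase 1: p=0.0777, T=0.511, ωT=1.550885, cosh=2.463851, sinh=2.251791; start (x,ẋ)=(0.118400, 0.065600) → end (x,ẋ)=(0.226650, 0.439780)
phase 2: p=0.5805, T=0.430, ωT=1.305050, cosh=1.979516, sinh=1.708357; start (x,ẋ)=(0.226650, 0.439780) → end (x,ẋ)=(0.127594, -0.964112)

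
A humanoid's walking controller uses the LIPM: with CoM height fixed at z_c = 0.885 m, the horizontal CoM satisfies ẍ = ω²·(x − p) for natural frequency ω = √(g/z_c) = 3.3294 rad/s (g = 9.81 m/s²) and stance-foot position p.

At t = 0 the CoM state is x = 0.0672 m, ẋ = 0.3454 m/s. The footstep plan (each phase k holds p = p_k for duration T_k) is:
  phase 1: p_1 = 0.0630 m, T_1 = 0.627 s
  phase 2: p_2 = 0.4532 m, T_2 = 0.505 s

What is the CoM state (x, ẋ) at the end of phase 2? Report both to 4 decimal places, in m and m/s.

x = 1.7062, ẋ = 4.4211

phase 1: p=0.0630, T=0.627, ωT=2.087534, cosh=4.094497, sinh=3.970504; start (x,ẋ)=(0.067200, 0.345400) → end (x,ẋ)=(0.492107, 1.469761)
phase 2: p=0.4532, T=0.505, ωT=1.681347, cosh=2.779456, sinh=2.593333; start (x,ẋ)=(0.492107, 1.469761) → end (x,ẋ)=(1.706163, 4.421063)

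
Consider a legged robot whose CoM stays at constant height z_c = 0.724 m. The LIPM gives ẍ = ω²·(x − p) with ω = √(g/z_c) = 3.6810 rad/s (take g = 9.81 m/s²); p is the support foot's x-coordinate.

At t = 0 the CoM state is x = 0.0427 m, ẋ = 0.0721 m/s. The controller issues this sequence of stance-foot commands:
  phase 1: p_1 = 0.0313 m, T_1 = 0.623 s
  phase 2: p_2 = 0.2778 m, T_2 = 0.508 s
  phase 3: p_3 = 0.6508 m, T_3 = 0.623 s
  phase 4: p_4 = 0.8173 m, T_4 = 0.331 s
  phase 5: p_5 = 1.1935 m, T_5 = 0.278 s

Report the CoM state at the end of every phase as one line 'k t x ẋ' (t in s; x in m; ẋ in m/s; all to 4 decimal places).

phase 1: p=0.0313, T=0.623, ωT=2.293263, cosh=5.004074, sinh=4.903138; start (x,ẋ)=(0.042700, 0.072100) → end (x,ẋ)=(0.184385, 0.566546)
phase 2: p=0.2778, T=0.508, ωT=1.869948, cosh=3.321045, sinh=3.166914; start (x,ẋ)=(0.184385, 0.566546) → end (x,ẋ)=(0.454986, 0.792543)
phase 3: p=0.6508, T=0.623, ωT=2.293263, cosh=5.004074, sinh=4.903138; start (x,ẋ)=(0.454986, 0.792543) → end (x,ẋ)=(0.726608, 0.431799)
phase 4: p=0.8173, T=0.331, ωT=1.218411, cosh=1.838755, sinh=1.543055; start (x,ẋ)=(0.726608, 0.431799) → end (x,ẋ)=(0.831547, 0.278841)
phase 5: p=1.1935, T=0.278, ωT=1.023318, cosh=1.570906, sinh=1.211506; start (x,ẋ)=(0.831547, 0.278841) → end (x,ẋ)=(0.716679, -1.176116)

1 0.6230 0.1844 0.5665
2 1.1310 0.4550 0.7925
3 1.7540 0.7266 0.4318
4 2.0850 0.8315 0.2788
5 2.3630 0.7167 -1.1761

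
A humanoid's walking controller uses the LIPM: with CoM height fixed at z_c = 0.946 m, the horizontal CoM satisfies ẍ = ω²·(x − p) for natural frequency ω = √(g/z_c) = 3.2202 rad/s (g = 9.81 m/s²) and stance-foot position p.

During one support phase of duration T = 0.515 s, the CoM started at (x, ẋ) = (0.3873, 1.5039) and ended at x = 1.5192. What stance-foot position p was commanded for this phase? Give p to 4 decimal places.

p = 0.4162

ωT = 3.2202·0.515 = 1.658403; cosh(ωT) = 2.720681, sinh(ωT) = 2.530238
x(T) = p + (x₀−p)·cosh(ωT) + (ẋ₀/ω)·sinh(ωT) ⇒ p·(1 − cosh) = x(T) − x₀·cosh − (ẋ₀/ω)·sinh
numerator   = 1.5192 − (0.3873)·2.720681 − (1.5039/3.2202)·2.530238 = -0.716193
denominator = 1 − 2.720681 = -1.720681
p = -0.716193 / -1.720681 = 0.4162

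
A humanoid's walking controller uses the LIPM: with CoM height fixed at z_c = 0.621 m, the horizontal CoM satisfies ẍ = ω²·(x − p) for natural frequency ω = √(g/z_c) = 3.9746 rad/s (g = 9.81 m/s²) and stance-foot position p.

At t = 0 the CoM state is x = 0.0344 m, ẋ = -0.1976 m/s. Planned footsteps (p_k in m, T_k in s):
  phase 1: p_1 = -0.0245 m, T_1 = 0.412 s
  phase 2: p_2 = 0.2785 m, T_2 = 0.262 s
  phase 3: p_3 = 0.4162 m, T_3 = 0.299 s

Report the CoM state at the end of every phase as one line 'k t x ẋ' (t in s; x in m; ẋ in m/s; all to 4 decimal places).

1 0.4120 0.0097 0.0519
2 0.6740 -0.1336 -1.2423
3 0.9730 -1.0349 -5.4803

phase 1: p=-0.0245, T=0.412, ωT=1.637535, cosh=2.668469, sinh=2.474010; start (x,ẋ)=(0.034400, -0.197600) → end (x,ẋ)=(0.009676, 0.051886)
phase 2: p=0.2785, T=0.262, ωT=1.041345, cosh=1.593002, sinh=1.240023; start (x,ẋ)=(0.009676, 0.051886) → end (x,ẋ)=(-0.133550, -1.242272)
phase 3: p=0.4162, T=0.299, ωT=1.188405, cosh=1.793275, sinh=1.488569; start (x,ẋ)=(-0.133550, -1.242272) → end (x,ẋ)=(-1.034909, -5.480312)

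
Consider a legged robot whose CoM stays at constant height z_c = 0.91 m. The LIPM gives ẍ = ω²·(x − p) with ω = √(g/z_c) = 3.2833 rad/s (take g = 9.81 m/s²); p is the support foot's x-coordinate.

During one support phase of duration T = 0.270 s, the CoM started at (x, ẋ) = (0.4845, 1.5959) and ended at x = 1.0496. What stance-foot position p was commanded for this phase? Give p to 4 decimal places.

p = 0.3044

ωT = 3.2833·0.270 = 0.886491; cosh(ωT) = 1.419350, sinh(ωT) = 1.007250
x(T) = p + (x₀−p)·cosh(ωT) + (ẋ₀/ω)·sinh(ωT) ⇒ p·(1 − cosh) = x(T) − x₀·cosh − (ẋ₀/ω)·sinh
numerator   = 1.0496 − (0.4845)·1.419350 − (1.5959/3.2833)·1.007250 = -0.127665
denominator = 1 − 1.419350 = -0.419350
p = -0.127665 / -0.419350 = 0.3044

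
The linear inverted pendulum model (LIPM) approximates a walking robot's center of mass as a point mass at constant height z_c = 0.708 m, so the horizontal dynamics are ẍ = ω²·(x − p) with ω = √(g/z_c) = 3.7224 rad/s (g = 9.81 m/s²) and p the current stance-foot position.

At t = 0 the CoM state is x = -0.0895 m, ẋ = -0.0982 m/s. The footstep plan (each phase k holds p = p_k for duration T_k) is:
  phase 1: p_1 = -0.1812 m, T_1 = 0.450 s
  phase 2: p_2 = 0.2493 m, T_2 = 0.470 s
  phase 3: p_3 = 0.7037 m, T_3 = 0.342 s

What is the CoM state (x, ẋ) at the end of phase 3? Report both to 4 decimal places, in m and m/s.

phase 1: p=-0.1812, T=0.450, ωT=1.675080, cosh=2.763258, sinh=2.575965; start (x,ẋ)=(-0.089500, -0.098200) → end (x,ẋ)=(0.004235, 0.607938)
phase 2: p=0.2493, T=0.470, ωT=1.749528, cosh=2.962872, sinh=2.789016; start (x,ẋ)=(0.004235, 0.607938) → end (x,ẋ)=(-0.021298, -0.742984)
phase 3: p=0.7037, T=0.342, ωT=1.273061, cosh=1.925871, sinh=1.645897; start (x,ẋ)=(-0.021298, -0.742984) → end (x,ẋ)=(-1.021071, -5.872729)

x = -1.0211, ẋ = -5.8727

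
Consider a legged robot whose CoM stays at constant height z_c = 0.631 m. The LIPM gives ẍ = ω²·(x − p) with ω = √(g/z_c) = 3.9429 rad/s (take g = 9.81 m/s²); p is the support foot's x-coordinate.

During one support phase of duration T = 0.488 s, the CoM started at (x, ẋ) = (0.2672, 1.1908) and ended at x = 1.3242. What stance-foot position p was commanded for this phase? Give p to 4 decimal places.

p = 0.2493

ωT = 3.9429·0.488 = 1.924135; cosh(ωT) = 3.497612, sinh(ωT) = 3.351610
x(T) = p + (x₀−p)·cosh(ωT) + (ẋ₀/ω)·sinh(ωT) ⇒ p·(1 − cosh) = x(T) − x₀·cosh − (ẋ₀/ω)·sinh
numerator   = 1.3242 − (0.2672)·3.497612 − (1.1908/3.9429)·3.351610 = -0.622586
denominator = 1 − 3.497612 = -2.497612
p = -0.622586 / -2.497612 = 0.2493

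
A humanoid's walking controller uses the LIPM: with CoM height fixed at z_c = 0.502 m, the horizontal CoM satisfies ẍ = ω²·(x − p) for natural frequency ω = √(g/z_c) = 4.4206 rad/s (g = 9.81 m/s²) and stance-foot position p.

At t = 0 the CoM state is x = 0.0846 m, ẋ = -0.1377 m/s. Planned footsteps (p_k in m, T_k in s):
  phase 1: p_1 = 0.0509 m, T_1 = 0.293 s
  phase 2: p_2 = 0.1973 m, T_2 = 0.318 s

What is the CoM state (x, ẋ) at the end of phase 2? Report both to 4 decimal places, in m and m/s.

x = -0.0980, ẋ = -1.1661

phase 1: p=0.0509, T=0.293, ωT=1.295236, cosh=1.962845, sinh=1.689012; start (x,ẋ)=(0.084600, -0.137700) → end (x,ẋ)=(0.064436, -0.018665)
phase 2: p=0.1973, T=0.318, ωT=1.405751, cosh=2.161885, sinh=1.916702; start (x,ẋ)=(0.064436, -0.018665) → end (x,ẋ)=(-0.098030, -1.166106)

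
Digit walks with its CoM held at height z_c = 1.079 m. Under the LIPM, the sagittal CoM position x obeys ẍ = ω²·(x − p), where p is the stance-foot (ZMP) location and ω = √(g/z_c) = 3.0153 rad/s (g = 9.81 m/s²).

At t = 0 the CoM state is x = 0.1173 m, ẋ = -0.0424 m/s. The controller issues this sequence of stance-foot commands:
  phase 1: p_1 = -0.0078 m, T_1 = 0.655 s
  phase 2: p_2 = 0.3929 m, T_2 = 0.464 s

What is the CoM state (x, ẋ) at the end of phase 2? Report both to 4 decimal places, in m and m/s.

phase 1: p=-0.0078, T=0.655, ωT=1.975021, cosh=3.672766, sinh=3.534008; start (x,ẋ)=(0.117300, -0.042400) → end (x,ẋ)=(0.401969, 1.177352)
phase 2: p=0.3929, T=0.464, ωT=1.399099, cosh=2.149184, sinh=1.902365; start (x,ẋ)=(0.401969, 1.177352) → end (x,ẋ)=(1.155188, 2.582369)

x = 1.1552, ẋ = 2.5824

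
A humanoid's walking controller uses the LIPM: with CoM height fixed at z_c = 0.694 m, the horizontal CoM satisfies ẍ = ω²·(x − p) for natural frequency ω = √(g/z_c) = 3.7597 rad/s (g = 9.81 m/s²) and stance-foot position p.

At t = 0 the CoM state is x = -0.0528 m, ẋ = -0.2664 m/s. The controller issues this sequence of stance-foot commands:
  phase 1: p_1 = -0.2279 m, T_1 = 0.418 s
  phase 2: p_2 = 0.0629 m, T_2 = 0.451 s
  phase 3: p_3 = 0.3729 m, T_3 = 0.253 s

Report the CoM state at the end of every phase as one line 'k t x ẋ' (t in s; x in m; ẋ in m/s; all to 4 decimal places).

phase 1: p=-0.2279, T=0.418, ωT=1.571555, cosh=2.510924, sinh=2.303202; start (x,ẋ)=(-0.052800, -0.266400) → end (x,ẋ)=(0.048565, 0.847342)
phase 2: p=0.0629, T=0.451, ωT=1.695625, cosh=2.816767, sinh=2.633282; start (x,ẋ)=(0.048565, 0.847342) → end (x,ẋ)=(0.615999, 2.244848)
phase 3: p=0.3729, T=0.253, ωT=0.951204, cosh=1.487550, sinh=1.101275; start (x,ẋ)=(0.615999, 2.244848) → end (x,ẋ)=(1.392072, 4.345865)

1 0.4180 0.0486 0.8473
2 0.8690 0.6160 2.2448
3 1.1220 1.3921 4.3459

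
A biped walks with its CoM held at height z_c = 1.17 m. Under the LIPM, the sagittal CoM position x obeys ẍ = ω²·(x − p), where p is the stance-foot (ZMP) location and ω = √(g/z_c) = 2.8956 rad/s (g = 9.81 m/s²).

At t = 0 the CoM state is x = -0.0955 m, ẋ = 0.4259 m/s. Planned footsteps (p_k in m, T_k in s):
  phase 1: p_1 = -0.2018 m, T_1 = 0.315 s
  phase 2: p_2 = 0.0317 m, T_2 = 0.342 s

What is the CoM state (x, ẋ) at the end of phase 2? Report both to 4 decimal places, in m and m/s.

x = 0.5201, ẋ = 1.6830

phase 1: p=-0.2018, T=0.315, ωT=0.912114, cosh=1.445627, sinh=1.043953; start (x,ẋ)=(-0.095500, 0.425900) → end (x,ẋ)=(0.105420, 0.937024)
phase 2: p=0.0317, T=0.342, ωT=0.990295, cosh=1.531748, sinh=1.160281; start (x,ẋ)=(0.105420, 0.937024) → end (x,ẋ)=(0.520091, 1.682963)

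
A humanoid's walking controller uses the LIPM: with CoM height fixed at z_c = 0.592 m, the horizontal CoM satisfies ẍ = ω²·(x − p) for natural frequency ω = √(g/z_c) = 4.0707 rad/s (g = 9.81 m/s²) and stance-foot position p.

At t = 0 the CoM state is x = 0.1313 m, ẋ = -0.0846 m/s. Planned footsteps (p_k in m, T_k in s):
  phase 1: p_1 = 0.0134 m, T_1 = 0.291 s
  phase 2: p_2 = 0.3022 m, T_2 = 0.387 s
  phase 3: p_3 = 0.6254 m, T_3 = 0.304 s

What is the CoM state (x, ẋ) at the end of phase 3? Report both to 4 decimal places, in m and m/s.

phase 1: p=0.0134, T=0.291, ωT=1.184574, cosh=1.787585, sinh=1.481708; start (x,ẋ)=(0.131300, -0.084600) → end (x,ẋ)=(0.193362, 0.559895)
phase 2: p=0.3022, T=0.387, ωT=1.575361, cosh=2.519709, sinh=2.312776; start (x,ẋ)=(0.193362, 0.559895) → end (x,ẋ)=(0.346066, 0.386107)
phase 3: p=0.6254, T=0.304, ωT=1.237493, cosh=1.868536, sinh=1.578425; start (x,ẋ)=(0.346066, 0.386107) → end (x,ẋ)=(0.253169, -1.073347)

x = 0.2532, ẋ = -1.0733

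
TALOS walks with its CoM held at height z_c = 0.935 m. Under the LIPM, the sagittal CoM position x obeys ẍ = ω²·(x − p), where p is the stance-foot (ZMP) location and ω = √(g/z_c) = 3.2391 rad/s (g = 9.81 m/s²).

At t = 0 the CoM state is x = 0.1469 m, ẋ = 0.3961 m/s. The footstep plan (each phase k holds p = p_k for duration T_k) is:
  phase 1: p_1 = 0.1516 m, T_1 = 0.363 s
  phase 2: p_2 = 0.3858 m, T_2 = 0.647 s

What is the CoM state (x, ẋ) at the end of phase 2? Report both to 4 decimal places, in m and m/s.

phase 1: p=0.1516, T=0.363, ωT=1.175793, cosh=1.774643, sinh=1.466069; start (x,ẋ)=(0.146900, 0.396100) → end (x,ẋ)=(0.322540, 0.680617)
phase 2: p=0.3858, T=0.647, ωT=2.095698, cosh=4.127048, sinh=4.004064; start (x,ẋ)=(0.322540, 0.680617) → end (x,ẋ)=(0.966080, 1.988492)

x = 0.9661, ẋ = 1.9885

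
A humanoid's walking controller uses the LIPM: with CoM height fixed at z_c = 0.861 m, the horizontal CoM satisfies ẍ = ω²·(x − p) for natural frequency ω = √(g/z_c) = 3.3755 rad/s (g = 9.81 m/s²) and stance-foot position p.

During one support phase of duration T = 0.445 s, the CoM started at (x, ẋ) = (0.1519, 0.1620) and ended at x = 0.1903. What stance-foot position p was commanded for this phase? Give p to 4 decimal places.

ωT = 3.3755·0.445 = 1.502098; cosh(ωT) = 2.356881, sinh(ωT) = 2.134218
x(T) = p + (x₀−p)·cosh(ωT) + (ẋ₀/ω)·sinh(ωT) ⇒ p·(1 − cosh) = x(T) − x₀·cosh − (ẋ₀/ω)·sinh
numerator   = 0.1903 − (0.1519)·2.356881 − (0.1620/3.3755)·2.134218 = -0.270138
denominator = 1 − 2.356881 = -1.356881
p = -0.270138 / -1.356881 = 0.1991

p = 0.1991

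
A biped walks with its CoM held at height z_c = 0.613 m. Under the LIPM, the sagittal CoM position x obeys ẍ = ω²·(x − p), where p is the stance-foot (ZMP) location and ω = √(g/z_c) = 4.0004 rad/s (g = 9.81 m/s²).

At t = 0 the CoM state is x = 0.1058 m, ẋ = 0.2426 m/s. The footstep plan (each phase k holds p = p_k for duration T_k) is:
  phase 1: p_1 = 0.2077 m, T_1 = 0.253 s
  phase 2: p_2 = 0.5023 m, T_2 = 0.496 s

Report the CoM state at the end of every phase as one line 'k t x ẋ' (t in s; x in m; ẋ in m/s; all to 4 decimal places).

phase 1: p=0.2077, T=0.253, ωT=1.012101, cosh=1.557415, sinh=1.193961; start (x,ẋ)=(0.105800, 0.242600) → end (x,ẋ)=(0.121406, -0.108878)
phase 2: p=0.5023, T=0.496, ωT=1.984198, cosh=3.705353, sinh=3.567862; start (x,ẋ)=(0.121406, -0.108878) → end (x,ẋ)=(-1.006153, -5.839886)

1 0.2530 0.1214 -0.1089
2 0.7490 -1.0062 -5.8399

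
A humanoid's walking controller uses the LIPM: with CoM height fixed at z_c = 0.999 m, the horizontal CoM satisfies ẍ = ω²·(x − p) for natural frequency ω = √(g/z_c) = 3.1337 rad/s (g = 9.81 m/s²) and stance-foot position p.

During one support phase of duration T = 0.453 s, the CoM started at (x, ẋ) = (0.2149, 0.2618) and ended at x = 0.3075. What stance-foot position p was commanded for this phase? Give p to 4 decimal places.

ωT = 3.1337·0.453 = 1.419566; cosh(ωT) = 2.188572, sinh(ωT) = 1.946753
x(T) = p + (x₀−p)·cosh(ωT) + (ẋ₀/ω)·sinh(ωT) ⇒ p·(1 − cosh) = x(T) − x₀·cosh − (ẋ₀/ω)·sinh
numerator   = 0.3075 − (0.2149)·2.188572 − (0.2618/3.1337)·1.946753 = -0.325463
denominator = 1 − 2.188572 = -1.188572
p = -0.325463 / -1.188572 = 0.2738

p = 0.2738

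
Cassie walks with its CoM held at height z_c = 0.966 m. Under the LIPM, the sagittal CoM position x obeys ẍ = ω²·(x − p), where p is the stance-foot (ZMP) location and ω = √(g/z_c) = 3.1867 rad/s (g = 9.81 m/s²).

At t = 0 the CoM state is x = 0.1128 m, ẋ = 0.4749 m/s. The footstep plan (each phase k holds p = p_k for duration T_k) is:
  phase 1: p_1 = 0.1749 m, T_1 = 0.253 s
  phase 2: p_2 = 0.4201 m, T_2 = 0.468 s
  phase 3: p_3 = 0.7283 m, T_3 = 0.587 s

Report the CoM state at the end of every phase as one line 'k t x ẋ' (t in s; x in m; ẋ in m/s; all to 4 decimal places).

phase 1: p=0.1749, T=0.253, ωT=0.806235, cosh=1.342998, sinh=0.896462; start (x,ẋ)=(0.112800, 0.474900) → end (x,ẋ)=(0.225096, 0.460385)
phase 2: p=0.4201, T=0.468, ωT=1.491376, cosh=2.334133, sinh=2.109070; start (x,ẋ)=(0.225096, 0.460385) → end (x,ẋ)=(0.269633, -0.236018)
phase 3: p=0.7283, T=0.587, ωT=1.870593, cosh=3.323088, sinh=3.169056; start (x,ẋ)=(0.269633, -0.236018) → end (x,ẋ)=(-1.030602, -5.416309)

1 0.2530 0.2251 0.4604
2 0.7210 0.2696 -0.2360
3 1.3080 -1.0306 -5.4163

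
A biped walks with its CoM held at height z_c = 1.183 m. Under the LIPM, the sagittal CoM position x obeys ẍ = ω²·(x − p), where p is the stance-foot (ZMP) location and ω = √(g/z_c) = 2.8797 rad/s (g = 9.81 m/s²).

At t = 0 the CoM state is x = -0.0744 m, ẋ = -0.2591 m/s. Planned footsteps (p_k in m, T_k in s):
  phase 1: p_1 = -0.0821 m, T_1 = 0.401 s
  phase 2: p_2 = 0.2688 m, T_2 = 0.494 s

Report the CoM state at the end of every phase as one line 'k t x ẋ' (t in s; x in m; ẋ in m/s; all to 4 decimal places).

phase 1: p=-0.0821, T=0.401, ωT=1.154760, cosh=1.744197, sinh=1.429064; start (x,ẋ)=(-0.074400, -0.259100) → end (x,ẋ)=(-0.197249, -0.420234)
phase 2: p=0.2688, T=0.494, ωT=1.422572, cosh=2.194434, sinh=1.953340; start (x,ẋ)=(-0.197249, -0.420234) → end (x,ẋ)=(-1.038964, -3.543718)

1 0.4010 -0.1972 -0.4202
2 0.8950 -1.0390 -3.5437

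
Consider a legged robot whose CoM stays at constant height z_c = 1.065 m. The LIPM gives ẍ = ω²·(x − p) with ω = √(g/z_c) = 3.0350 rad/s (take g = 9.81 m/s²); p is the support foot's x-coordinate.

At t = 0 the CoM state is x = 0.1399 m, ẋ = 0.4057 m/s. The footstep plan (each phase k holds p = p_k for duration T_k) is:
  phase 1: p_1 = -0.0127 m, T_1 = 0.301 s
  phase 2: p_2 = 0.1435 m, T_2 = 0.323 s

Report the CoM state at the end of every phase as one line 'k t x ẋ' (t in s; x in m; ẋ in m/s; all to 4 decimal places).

phase 1: p=-0.0127, T=0.301, ωT=0.913535, cosh=1.447112, sinh=1.046008; start (x,ẋ)=(0.139900, 0.405700) → end (x,ẋ)=(0.347953, 1.071543)
phase 2: p=0.1435, T=0.323, ωT=0.980305, cosh=1.520233, sinh=1.145036; start (x,ẋ)=(0.347953, 1.071543) → end (x,ẋ)=(0.858585, 2.339507)

1 0.3010 0.3480 1.0715
2 0.6240 0.8586 2.3395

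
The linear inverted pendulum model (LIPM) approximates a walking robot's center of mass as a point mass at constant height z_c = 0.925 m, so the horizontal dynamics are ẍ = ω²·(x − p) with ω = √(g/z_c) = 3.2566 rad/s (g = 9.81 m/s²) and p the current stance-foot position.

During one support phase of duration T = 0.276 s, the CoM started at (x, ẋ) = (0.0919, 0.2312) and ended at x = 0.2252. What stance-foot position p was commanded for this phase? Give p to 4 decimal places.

ωT = 3.2566·0.276 = 0.898822; cosh(ωT) = 1.431878, sinh(ωT) = 1.024829
x(T) = p + (x₀−p)·cosh(ωT) + (ẋ₀/ω)·sinh(ωT) ⇒ p·(1 − cosh) = x(T) − x₀·cosh − (ẋ₀/ω)·sinh
numerator   = 0.2252 − (0.0919)·1.431878 − (0.2312/3.2566)·1.024829 = 0.020853
denominator = 1 − 1.431878 = -0.431878
p = 0.020853 / -0.431878 = -0.0483

p = -0.0483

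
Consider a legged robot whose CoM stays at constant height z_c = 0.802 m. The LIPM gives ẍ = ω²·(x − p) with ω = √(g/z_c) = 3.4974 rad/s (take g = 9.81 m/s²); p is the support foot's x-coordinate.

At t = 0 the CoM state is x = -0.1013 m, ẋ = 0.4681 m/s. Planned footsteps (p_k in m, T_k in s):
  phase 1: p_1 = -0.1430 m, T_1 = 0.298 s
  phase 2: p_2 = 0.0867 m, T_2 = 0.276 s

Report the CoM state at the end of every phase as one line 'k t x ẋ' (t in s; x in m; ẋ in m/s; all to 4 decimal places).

1 0.2980 0.0896 0.9272
2 0.5740 0.3887 1.4053

phase 1: p=-0.1430, T=0.298, ωT=1.042225, cosh=1.594094, sinh=1.241425; start (x,ẋ)=(-0.101300, 0.468100) → end (x,ẋ)=(0.089629, 0.927247)
phase 2: p=0.0867, T=0.276, ωT=0.965282, cosh=1.503202, sinh=1.122327; start (x,ẋ)=(0.089629, 0.927247) → end (x,ẋ)=(0.388659, 1.405336)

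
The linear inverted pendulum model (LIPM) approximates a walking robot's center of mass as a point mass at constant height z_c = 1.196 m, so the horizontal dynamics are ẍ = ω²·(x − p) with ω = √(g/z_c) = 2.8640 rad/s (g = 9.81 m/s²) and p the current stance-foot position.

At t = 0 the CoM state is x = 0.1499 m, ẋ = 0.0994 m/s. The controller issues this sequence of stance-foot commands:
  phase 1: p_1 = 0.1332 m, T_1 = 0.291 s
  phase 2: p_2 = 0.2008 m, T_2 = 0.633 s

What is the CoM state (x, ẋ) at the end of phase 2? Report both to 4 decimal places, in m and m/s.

phase 1: p=0.1332, T=0.291, ωT=0.833424, cosh=1.367872, sinh=0.933313; start (x,ẋ)=(0.149900, 0.099400) → end (x,ẋ)=(0.188436, 0.180606)
phase 2: p=0.2008, T=0.633, ωT=1.812912, cosh=3.145723, sinh=2.982544; start (x,ẋ)=(0.188436, 0.180606) → end (x,ẋ)=(0.349986, 0.462519)

x = 0.3500, ẋ = 0.4625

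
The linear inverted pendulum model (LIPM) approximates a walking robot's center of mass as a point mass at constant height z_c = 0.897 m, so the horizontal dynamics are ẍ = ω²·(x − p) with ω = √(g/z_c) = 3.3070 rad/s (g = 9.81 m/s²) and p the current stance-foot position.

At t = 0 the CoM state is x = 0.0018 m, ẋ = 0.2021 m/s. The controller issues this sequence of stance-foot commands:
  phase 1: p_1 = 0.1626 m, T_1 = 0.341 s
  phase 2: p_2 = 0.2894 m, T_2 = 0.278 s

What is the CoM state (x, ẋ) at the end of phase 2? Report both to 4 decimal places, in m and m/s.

x = -0.2952, ẋ = -1.6714

phase 1: p=0.1626, T=0.341, ωT=1.127687, cosh=1.706143, sinh=1.382362; start (x,ẋ)=(0.001800, 0.202100) → end (x,ẋ)=(-0.027268, -0.390281)
phase 2: p=0.2894, T=0.278, ωT=0.919346, cosh=1.453215, sinh=1.054435; start (x,ẋ)=(-0.027268, -0.390281) → end (x,ẋ)=(-0.295227, -1.671388)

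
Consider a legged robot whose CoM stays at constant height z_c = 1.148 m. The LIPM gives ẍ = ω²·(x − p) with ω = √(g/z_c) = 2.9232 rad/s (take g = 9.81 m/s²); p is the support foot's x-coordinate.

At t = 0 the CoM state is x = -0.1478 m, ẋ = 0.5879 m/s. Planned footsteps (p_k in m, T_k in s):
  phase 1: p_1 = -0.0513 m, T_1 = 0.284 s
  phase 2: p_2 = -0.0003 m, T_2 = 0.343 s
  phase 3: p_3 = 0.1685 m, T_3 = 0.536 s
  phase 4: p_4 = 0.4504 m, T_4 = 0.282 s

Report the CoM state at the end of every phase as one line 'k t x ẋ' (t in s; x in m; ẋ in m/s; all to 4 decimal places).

1 0.2840 0.0038 0.5404
2 0.6270 0.2240 0.8497
3 1.1630 0.9734 2.4963
4 1.4450 1.9479 4.8016

phase 1: p=-0.0513, T=0.284, ωT=0.830189, cosh=1.364859, sinh=0.928892; start (x,ẋ)=(-0.147800, 0.587900) → end (x,ẋ)=(0.003805, 0.540371)
phase 2: p=-0.0003, T=0.343, ωT=1.002658, cosh=1.546209, sinh=1.179306; start (x,ẋ)=(0.003805, 0.540371) → end (x,ẋ)=(0.224050, 0.849679)
phase 3: p=0.1685, T=0.536, ωT=1.566835, cosh=2.500082, sinh=2.291378; start (x,ẋ)=(0.224050, 0.849679) → end (x,ẋ)=(0.973408, 2.496348)
phase 4: p=0.4504, T=0.282, ωT=0.824342, cosh=1.359452, sinh=0.920929; start (x,ẋ)=(0.973408, 2.496348) → end (x,ẋ)=(1.947856, 4.801632)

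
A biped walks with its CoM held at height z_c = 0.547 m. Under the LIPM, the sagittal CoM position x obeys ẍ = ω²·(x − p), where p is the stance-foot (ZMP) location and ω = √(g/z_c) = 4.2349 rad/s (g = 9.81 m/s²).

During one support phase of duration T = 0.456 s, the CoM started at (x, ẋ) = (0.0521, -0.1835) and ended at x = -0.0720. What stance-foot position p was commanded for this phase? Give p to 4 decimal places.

p = 0.0433

ωT = 4.2349·0.456 = 1.931114; cosh(ωT) = 3.521089, sinh(ωT) = 3.376103
x(T) = p + (x₀−p)·cosh(ωT) + (ẋ₀/ω)·sinh(ωT) ⇒ p·(1 − cosh) = x(T) − x₀·cosh − (ẋ₀/ω)·sinh
numerator   = -0.0720 − (0.0521)·3.521089 − (-0.1835/4.2349)·3.376103 = -0.109161
denominator = 1 − 3.521089 = -2.521089
p = -0.109161 / -2.521089 = 0.0433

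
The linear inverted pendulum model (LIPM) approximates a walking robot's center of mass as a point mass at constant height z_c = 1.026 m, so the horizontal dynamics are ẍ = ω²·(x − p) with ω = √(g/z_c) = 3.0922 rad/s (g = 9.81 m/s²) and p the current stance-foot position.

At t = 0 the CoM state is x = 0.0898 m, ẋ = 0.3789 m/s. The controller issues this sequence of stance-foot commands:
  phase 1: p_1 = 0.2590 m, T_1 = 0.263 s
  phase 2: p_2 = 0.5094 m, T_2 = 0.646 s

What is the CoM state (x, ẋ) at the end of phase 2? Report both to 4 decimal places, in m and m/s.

x = -0.8271, ẋ = -3.9734

phase 1: p=0.2590, T=0.263, ωT=0.813249, cosh=1.349319, sinh=0.905904; start (x,ẋ)=(0.089800, 0.378900) → end (x,ẋ)=(0.141699, 0.037288)
phase 2: p=0.5094, T=0.646, ωT=1.997561, cosh=3.753362, sinh=3.617696; start (x,ẋ)=(0.141699, 0.037288) → end (x,ẋ)=(-0.827089, -3.973379)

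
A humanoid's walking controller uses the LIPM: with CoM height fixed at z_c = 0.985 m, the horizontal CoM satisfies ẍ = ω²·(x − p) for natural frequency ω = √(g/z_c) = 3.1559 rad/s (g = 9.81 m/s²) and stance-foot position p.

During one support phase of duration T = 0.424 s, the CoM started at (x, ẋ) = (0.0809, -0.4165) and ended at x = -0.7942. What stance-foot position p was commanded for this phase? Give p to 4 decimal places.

ωT = 3.1559·0.424 = 1.338102; cosh(ωT) = 2.037072, sinh(ωT) = 1.774729
x(T) = p + (x₀−p)·cosh(ωT) + (ẋ₀/ω)·sinh(ωT) ⇒ p·(1 − cosh) = x(T) − x₀·cosh − (ẋ₀/ω)·sinh
numerator   = -0.7942 − (0.0809)·2.037072 − (-0.4165/3.1559)·1.774729 = -0.724779
denominator = 1 − 2.037072 = -1.037072
p = -0.724779 / -1.037072 = 0.6989

p = 0.6989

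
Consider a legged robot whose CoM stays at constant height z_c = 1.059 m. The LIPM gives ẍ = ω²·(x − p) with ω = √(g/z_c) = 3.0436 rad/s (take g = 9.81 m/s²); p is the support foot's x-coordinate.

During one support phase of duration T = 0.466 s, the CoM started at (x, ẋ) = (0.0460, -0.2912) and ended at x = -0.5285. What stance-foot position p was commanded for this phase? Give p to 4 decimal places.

p = 0.3735

ωT = 3.0436·0.466 = 1.418318; cosh(ωT) = 2.186144, sinh(ωT) = 1.944022
x(T) = p + (x₀−p)·cosh(ωT) + (ẋ₀/ω)·sinh(ωT) ⇒ p·(1 − cosh) = x(T) − x₀·cosh − (ẋ₀/ω)·sinh
numerator   = -0.5285 − (0.0460)·2.186144 − (-0.2912/3.0436)·1.944022 = -0.443066
denominator = 1 − 2.186144 = -1.186144
p = -0.443066 / -1.186144 = 0.3735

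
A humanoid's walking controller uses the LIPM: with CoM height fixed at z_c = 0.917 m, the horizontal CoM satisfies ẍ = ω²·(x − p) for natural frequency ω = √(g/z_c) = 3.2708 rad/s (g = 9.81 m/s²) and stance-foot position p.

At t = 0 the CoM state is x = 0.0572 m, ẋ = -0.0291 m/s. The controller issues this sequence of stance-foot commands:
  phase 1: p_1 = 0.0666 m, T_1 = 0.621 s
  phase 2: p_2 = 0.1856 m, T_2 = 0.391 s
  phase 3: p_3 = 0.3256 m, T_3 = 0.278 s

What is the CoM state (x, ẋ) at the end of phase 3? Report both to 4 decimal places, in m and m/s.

phase 1: p=0.0666, T=0.621, ωT=2.031167, cosh=3.877079, sinh=3.745897; start (x,ẋ)=(0.057200, -0.029100) → end (x,ẋ)=(-0.003171, -0.227993)
phase 2: p=0.1856, T=0.391, ωT=1.278883, cosh=1.935486, sinh=1.657138; start (x,ẋ)=(-0.003171, -0.227993) → end (x,ẋ)=(-0.295276, -1.464449)
phase 3: p=0.3256, T=0.278, ωT=0.909282, cosh=1.442677, sinh=1.039864; start (x,ẋ)=(-0.295276, -1.464449) → end (x,ẋ)=(-1.035706, -4.224441)

x = -1.0357, ẋ = -4.2244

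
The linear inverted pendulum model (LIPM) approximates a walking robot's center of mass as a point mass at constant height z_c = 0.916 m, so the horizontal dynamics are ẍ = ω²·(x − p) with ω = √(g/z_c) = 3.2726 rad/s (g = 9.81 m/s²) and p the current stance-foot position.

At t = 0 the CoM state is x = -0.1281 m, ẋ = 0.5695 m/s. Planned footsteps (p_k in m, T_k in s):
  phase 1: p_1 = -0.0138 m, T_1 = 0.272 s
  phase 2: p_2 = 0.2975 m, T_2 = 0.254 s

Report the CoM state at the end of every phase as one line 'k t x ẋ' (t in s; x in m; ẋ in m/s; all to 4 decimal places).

phase 1: p=-0.0138, T=0.272, ωT=0.890147, cosh=1.423042, sinh=1.012446; start (x,ẋ)=(-0.128100, 0.569500) → end (x,ẋ)=(-0.000267, 0.431708)
phase 2: p=0.2975, T=0.254, ωT=0.831240, cosh=1.365837, sinh=0.930328; start (x,ẋ)=(-0.000267, 0.431708) → end (x,ẋ)=(0.013524, -0.316936)

1 0.2720 -0.0003 0.4317
2 0.5260 0.0135 -0.3169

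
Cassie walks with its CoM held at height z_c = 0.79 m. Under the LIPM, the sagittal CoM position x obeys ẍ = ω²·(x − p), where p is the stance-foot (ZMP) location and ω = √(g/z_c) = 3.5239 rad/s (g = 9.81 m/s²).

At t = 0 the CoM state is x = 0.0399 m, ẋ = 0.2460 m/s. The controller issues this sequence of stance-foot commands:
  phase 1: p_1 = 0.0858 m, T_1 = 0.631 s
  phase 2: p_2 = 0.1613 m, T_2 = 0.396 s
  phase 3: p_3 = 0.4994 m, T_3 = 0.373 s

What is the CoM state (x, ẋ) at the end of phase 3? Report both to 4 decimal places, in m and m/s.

phase 1: p=0.0858, T=0.631, ωT=2.223581, cosh=4.674291, sinh=4.566070; start (x,ẋ)=(0.039900, 0.246000) → end (x,ẋ)=(0.190003, 0.411327)
phase 2: p=0.1613, T=0.396, ωT=1.395464, cosh=2.142283, sinh=1.894565; start (x,ẋ)=(0.190003, 0.411327) → end (x,ẋ)=(0.443933, 1.072808)
phase 3: p=0.4994, T=0.373, ωT=1.314415, cosh=1.995602, sinh=1.726970; start (x,ẋ)=(0.443933, 1.072808) → end (x,ẋ)=(0.914465, 1.803343)

x = 0.9145, ẋ = 1.8033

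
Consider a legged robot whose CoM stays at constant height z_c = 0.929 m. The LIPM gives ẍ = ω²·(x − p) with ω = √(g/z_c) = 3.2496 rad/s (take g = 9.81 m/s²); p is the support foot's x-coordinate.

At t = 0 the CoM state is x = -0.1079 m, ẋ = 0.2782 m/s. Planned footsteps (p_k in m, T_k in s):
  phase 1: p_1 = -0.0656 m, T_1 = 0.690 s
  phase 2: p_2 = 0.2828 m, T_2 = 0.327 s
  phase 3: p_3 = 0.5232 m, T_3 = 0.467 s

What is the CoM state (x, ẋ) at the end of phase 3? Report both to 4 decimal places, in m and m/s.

x = 0.3265, ẋ = -0.3788

phase 1: p=-0.0656, T=0.690, ωT=2.242224, cosh=4.760234, sinh=4.654012; start (x,ẋ)=(-0.107900, 0.278200) → end (x,ẋ)=(0.131475, 0.684565)
phase 2: p=0.2828, T=0.327, ωT=1.062619, cosh=1.619745, sinh=1.274196; start (x,ẋ)=(0.131475, 0.684565) → end (x,ẋ)=(0.306115, 0.482240)
phase 3: p=0.5232, T=0.467, ωT=1.517563, cosh=2.390171, sinh=2.170926; start (x,ẋ)=(0.306115, 0.482240) → end (x,ẋ)=(0.326495, -0.378820)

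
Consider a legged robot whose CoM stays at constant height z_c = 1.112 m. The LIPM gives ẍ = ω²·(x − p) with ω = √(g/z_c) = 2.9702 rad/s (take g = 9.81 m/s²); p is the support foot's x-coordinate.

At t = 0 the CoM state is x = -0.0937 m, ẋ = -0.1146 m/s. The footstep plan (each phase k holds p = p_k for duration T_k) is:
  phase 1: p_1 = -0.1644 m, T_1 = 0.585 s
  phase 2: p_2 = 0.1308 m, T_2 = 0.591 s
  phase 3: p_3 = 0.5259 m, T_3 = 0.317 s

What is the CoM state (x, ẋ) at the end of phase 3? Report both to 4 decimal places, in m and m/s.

phase 1: p=-0.1644, T=0.585, ωT=1.737567, cosh=2.929723, sinh=2.753775; start (x,ẋ)=(-0.093700, -0.114600) → end (x,ẋ)=(-0.063518, 0.242528)
phase 2: p=0.1308, T=0.591, ωT=1.755388, cosh=2.979267, sinh=2.806427; start (x,ẋ)=(-0.063518, 0.242528) → end (x,ẋ)=(-0.218971, -0.897214)
phase 3: p=0.5259, T=0.317, ωT=0.941553, cosh=1.476991, sinh=1.086970; start (x,ẋ)=(-0.218971, -0.897214) → end (x,ẋ)=(-0.902611, -3.730005)

x = -0.9026, ẋ = -3.7300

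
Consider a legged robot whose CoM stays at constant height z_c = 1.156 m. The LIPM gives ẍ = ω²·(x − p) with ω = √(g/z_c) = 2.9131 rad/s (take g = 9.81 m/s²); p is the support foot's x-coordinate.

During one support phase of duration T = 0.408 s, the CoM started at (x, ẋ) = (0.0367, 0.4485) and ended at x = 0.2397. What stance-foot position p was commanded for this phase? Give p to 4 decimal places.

p = 0.0697

ωT = 2.9131·0.408 = 1.188545; cosh(ωT) = 1.793483, sinh(ωT) = 1.488819
x(T) = p + (x₀−p)·cosh(ωT) + (ẋ₀/ω)·sinh(ωT) ⇒ p·(1 − cosh) = x(T) − x₀·cosh − (ẋ₀/ω)·sinh
numerator   = 0.2397 − (0.0367)·1.793483 − (0.4485/2.9131)·1.488819 = -0.055339
denominator = 1 − 1.793483 = -0.793483
p = -0.055339 / -0.793483 = 0.0697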